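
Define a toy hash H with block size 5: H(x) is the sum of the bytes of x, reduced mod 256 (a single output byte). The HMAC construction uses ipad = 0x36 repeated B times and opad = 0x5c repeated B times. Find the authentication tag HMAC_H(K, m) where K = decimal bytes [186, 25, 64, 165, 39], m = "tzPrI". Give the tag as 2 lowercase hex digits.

89

Key decimal bytes [186, 25, 64, 165, 39] = ba 19 40 a5 27 is exactly B = 5 bytes: K' = ba 19 40 a5 27.
K' ⊕ ipad = 8c 2f 76 93 11.  K' ⊕ opad = e6 45 1c f9 7b.
Inner input = (K'⊕ipad) ∥ m = 8c 2f 76 93 11 ∥ 74 7a 50 72 49.
Inner hash: sum = 140+47+118+147+17+116+122+80+114+73 = 974; mod 256 = 206 → ce.
Outer input = (K'⊕opad) ∥ inner = e6 45 1c f9 7b ∥ ce.
Outer hash (tag): sum = 230+69+28+249+123+206 = 905; mod 256 = 137 → 89.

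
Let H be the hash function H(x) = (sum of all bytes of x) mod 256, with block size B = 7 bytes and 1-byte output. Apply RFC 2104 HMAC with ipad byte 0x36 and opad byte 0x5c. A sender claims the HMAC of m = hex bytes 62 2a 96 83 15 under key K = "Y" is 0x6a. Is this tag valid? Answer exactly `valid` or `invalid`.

Key "Y" = 59 is 1 byte ≤ B = 7; zero-pad to 7 bytes: K' = 59 00 00 00 00 00 00.
K' ⊕ ipad = 6f 36 36 36 36 36 36; K' ⊕ opad = 05 5c 5c 5c 5c 5c 5c.
Inner hash: sum = 111+54+54+54+54+54+54+98+42+150+131+21 = 877; mod 256 = 109 → 6d.
Outer hash (recomputed tag): sum = 5+92+92+92+92+92+92+109 = 666; mod 256 = 154 → 9a.
Recomputed tag = 9a; claimed = 6a → mismatch.

invalid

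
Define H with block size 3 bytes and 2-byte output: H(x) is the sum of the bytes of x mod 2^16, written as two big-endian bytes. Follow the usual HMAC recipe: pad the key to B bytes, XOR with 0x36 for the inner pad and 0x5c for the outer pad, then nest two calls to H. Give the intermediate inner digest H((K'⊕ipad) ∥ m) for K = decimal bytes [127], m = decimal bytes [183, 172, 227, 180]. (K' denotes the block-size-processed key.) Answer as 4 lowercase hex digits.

03af

Key decimal bytes [127] = 7f is 1 byte ≤ B = 3; zero-pad to 3 bytes: K' = 7f 00 00.
K' ⊕ ipad = 49 36 36.
Inner input = 49 36 36 ∥ b7 ac e3 b4.
Inner hash: sum = 73+54+54+183+172+227+180 = 943 → 03 af.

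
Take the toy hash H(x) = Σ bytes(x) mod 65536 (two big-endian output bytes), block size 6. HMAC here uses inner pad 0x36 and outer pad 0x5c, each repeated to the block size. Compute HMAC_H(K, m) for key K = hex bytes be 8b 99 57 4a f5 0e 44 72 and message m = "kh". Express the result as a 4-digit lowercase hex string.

0310

Key hex bytes be 8b 99 57 4a f5 0e 44 72 is 9 bytes > B = 6, so hash it first: H(key) = 04 3c, then zero-pad to 6 bytes: K' = 04 3c 00 00 00 00.
K' ⊕ ipad = 32 0a 36 36 36 36.  K' ⊕ opad = 58 60 5c 5c 5c 5c.
Inner input = (K'⊕ipad) ∥ m = 32 0a 36 36 36 36 ∥ 6b 68.
Inner hash: sum = 50+10+54+54+54+54+107+104 = 487 → 01 e7.
Outer input = (K'⊕opad) ∥ inner = 58 60 5c 5c 5c 5c ∥ 01 e7.
Outer hash (tag): sum = 88+96+92+92+92+92+1+231 = 784 → 03 10.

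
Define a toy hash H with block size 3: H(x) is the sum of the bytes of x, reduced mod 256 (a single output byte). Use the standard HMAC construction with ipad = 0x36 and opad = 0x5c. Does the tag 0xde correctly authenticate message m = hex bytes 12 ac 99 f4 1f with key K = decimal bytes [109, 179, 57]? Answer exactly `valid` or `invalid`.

valid

Key decimal bytes [109, 179, 57] = 6d b3 39 is exactly B = 3 bytes: K' = 6d b3 39.
K' ⊕ ipad = 5b 85 0f; K' ⊕ opad = 31 ef 65.
Inner hash: sum = 91+133+15+18+172+153+244+31 = 857; mod 256 = 89 → 59.
Outer hash (recomputed tag): sum = 49+239+101+89 = 478; mod 256 = 222 → de.
Recomputed tag = de; claimed = de → match.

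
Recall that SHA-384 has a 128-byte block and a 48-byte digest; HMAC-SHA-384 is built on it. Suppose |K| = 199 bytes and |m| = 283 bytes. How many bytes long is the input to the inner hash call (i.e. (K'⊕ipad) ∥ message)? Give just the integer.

Key is 199 > 128 bytes, so it is hashed to 48 bytes then zero-padded to 128: |K'| = 128.
Inner input = (K'⊕ipad) ∥ m → 128 + 283 = 411 bytes.

411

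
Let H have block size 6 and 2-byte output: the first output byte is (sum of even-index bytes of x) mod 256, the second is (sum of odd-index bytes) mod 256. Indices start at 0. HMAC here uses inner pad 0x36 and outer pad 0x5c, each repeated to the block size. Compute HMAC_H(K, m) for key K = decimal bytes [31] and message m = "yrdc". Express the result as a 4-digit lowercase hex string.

Key decimal bytes [31] = 1f is 1 byte ≤ B = 6; zero-pad to 6 bytes: K' = 1f 00 00 00 00 00.
K' ⊕ ipad = 29 36 36 36 36 36.  K' ⊕ opad = 43 5c 5c 5c 5c 5c.
Inner input = (K'⊕ipad) ∥ m = 29 36 36 36 36 36 ∥ 79 72 64 63.
Inner hash: even-index sum = 370 mod 256 = 114; odd-index sum = 375 mod 256 = 119 → 72 77.
Outer input = (K'⊕opad) ∥ inner = 43 5c 5c 5c 5c 5c ∥ 72 77.
Outer hash (tag): even-index sum = 365 mod 256 = 109; odd-index sum = 395 mod 256 = 139 → 6d 8b.

6d8b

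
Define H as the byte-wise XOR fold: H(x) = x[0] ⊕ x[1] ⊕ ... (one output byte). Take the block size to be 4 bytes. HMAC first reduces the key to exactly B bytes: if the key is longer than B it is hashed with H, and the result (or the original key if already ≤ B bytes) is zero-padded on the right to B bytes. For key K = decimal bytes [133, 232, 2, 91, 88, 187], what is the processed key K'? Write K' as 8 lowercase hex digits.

d7000000

|K| = 6 > B = 4, so first hash the key.
H(K): XOR 85⊕e8⊕02⊕5b⊕58⊕bb = d7.
Zero-pad H(K) = d7 to 4 bytes: K' = d7 00 00 00.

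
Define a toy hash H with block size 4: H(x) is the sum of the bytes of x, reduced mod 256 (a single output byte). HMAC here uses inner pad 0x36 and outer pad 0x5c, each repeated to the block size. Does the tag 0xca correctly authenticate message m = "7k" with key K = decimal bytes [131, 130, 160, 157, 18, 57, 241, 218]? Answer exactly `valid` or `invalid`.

valid

Key decimal bytes [131, 130, 160, 157, 18, 57, 241, 218] = 83 82 a0 9d 12 39 f1 da is 8 bytes > B = 4, so hash it first: H(key) = 58, then zero-pad to 4 bytes: K' = 58 00 00 00.
K' ⊕ ipad = 6e 36 36 36; K' ⊕ opad = 04 5c 5c 5c.
Inner hash: sum = 110+54+54+54+55+107 = 434; mod 256 = 178 → b2.
Outer hash (recomputed tag): sum = 4+92+92+92+178 = 458; mod 256 = 202 → ca.
Recomputed tag = ca; claimed = ca → match.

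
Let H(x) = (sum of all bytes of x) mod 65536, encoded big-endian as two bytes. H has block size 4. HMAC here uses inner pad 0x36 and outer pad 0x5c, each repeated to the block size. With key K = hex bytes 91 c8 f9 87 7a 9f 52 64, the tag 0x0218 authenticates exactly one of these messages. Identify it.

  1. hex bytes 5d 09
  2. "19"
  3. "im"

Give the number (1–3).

3

Key hex bytes 91 c8 f9 87 7a 9f 52 64 is 8 bytes > B = 4, so hash it first: H(key) = 04 a8, then zero-pad to 4 bytes: K' = 04 a8 00 00.
K' ⊕ ipad = 32 9e 36 36; K' ⊕ opad = 58 f4 5c 5c.
m1: inner = H(32 9e 36 36 5d 09) = 01 a2; tag = H(58 f4 5c 5c 01 a2) = 02a7
m2: inner = H(32 9e 36 36 31 39) = 01 a6; tag = H(58 f4 5c 5c 01 a6) = 02ab
m3: inner = H(32 9e 36 36 69 6d) = 02 12; tag = H(58 f4 5c 5c 02 12) = 0218 ← matches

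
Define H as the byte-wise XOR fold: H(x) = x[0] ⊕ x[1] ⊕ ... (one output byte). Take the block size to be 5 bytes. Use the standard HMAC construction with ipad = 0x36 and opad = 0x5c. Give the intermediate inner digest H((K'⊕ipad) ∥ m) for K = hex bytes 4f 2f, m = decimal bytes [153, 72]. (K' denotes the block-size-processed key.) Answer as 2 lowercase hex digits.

87

Key hex bytes 4f 2f is 2 bytes ≤ B = 5; zero-pad to 5 bytes: K' = 4f 2f 00 00 00.
K' ⊕ ipad = 79 19 36 36 36.
Inner input = 79 19 36 36 36 ∥ 99 48.
Inner hash: XOR 79⊕19⊕36⊕36⊕36⊕99⊕48 = 87.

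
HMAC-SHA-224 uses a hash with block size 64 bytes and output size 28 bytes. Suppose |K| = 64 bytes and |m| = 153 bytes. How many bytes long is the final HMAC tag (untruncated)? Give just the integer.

28

The tag is one SHA-224 digest: 28 bytes.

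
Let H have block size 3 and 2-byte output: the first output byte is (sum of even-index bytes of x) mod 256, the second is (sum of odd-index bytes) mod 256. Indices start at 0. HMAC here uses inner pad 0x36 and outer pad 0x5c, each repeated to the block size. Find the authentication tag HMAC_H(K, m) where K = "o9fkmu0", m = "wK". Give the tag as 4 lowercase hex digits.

300a

Key "o9fkmu0" = 6f 39 66 6b 6d 75 30 is 7 bytes > B = 3, so hash it first: H(key) = 72 19, then zero-pad to 3 bytes: K' = 72 19 00.
K' ⊕ ipad = 44 2f 36.  K' ⊕ opad = 2e 45 5c.
Inner input = (K'⊕ipad) ∥ m = 44 2f 36 ∥ 77 4b.
Inner hash: even-index sum = 197 mod 256 = 197; odd-index sum = 166 mod 256 = 166 → c5 a6.
Outer input = (K'⊕opad) ∥ inner = 2e 45 5c ∥ c5 a6.
Outer hash (tag): even-index sum = 304 mod 256 = 48; odd-index sum = 266 mod 256 = 10 → 30 0a.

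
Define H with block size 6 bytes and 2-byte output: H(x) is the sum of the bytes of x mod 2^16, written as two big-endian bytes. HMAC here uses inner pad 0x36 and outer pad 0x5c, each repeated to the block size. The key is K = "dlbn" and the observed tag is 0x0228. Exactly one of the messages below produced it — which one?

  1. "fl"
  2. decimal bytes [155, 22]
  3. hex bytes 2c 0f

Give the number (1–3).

1

Key "dlbn" = 64 6c 62 6e is 4 bytes ≤ B = 6; zero-pad to 6 bytes: K' = 64 6c 62 6e 00 00.
K' ⊕ ipad = 52 5a 54 58 36 36; K' ⊕ opad = 38 30 3e 32 5c 5c.
m1: inner = H(52 5a 54 58 36 36 66 6c) = 02 96; tag = H(38 30 3e 32 5c 5c 02 96) = 0228 ← matches
m2: inner = H(52 5a 54 58 36 36 9b 16) = 02 75; tag = H(38 30 3e 32 5c 5c 02 75) = 0207
m3: inner = H(52 5a 54 58 36 36 2c 0f) = 01 ff; tag = H(38 30 3e 32 5c 5c 01 ff) = 0290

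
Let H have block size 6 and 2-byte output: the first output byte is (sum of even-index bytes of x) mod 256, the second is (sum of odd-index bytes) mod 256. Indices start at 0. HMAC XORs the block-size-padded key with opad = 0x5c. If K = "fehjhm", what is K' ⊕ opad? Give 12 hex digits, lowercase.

Key "fehjhm" = 66 65 68 6a 68 6d is exactly B = 6 bytes: K' = 66 65 68 6a 68 6d.
XOR each byte with 0x5c: 66⊕5c=3a, 65⊕5c=39, 68⊕5c=34, 6a⊕5c=36, 68⊕5c=34, 6d⊕5c=31.

3a3934363431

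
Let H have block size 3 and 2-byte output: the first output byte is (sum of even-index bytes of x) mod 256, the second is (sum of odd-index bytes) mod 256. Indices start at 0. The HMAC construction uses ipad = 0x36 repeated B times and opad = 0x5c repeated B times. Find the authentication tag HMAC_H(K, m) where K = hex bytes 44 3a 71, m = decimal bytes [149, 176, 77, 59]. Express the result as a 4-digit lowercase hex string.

Key hex bytes 44 3a 71 is exactly B = 3 bytes: K' = 44 3a 71.
K' ⊕ ipad = 72 0c 47.  K' ⊕ opad = 18 66 2d.
Inner input = (K'⊕ipad) ∥ m = 72 0c 47 ∥ 95 b0 4d 3b.
Inner hash: even-index sum = 420 mod 256 = 164; odd-index sum = 238 mod 256 = 238 → a4 ee.
Outer input = (K'⊕opad) ∥ inner = 18 66 2d ∥ a4 ee.
Outer hash (tag): even-index sum = 307 mod 256 = 51; odd-index sum = 266 mod 256 = 10 → 33 0a.

330a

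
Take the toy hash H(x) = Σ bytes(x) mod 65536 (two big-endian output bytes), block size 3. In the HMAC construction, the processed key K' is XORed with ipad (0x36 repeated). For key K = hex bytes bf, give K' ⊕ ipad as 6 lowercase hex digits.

893636

Key hex bytes bf is 1 byte ≤ B = 3; zero-pad to 3 bytes: K' = bf 00 00.
XOR each byte with 0x36: bf⊕36=89, 00⊕36=36, 00⊕36=36.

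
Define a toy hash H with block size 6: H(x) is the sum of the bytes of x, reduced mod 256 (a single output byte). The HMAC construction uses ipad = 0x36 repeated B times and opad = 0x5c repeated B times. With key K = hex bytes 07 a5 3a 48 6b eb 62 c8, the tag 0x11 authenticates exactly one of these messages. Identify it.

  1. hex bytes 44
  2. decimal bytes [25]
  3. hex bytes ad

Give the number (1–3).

3

Key hex bytes 07 a5 3a 48 6b eb 62 c8 is 8 bytes > B = 6, so hash it first: H(key) = ae, then zero-pad to 6 bytes: K' = ae 00 00 00 00 00.
K' ⊕ ipad = 98 36 36 36 36 36; K' ⊕ opad = f2 5c 5c 5c 5c 5c.
m1: inner = H(98 36 36 36 36 36 44) = ea; tag = H(f2 5c 5c 5c 5c 5c ea) = a8
m2: inner = H(98 36 36 36 36 36 19) = bf; tag = H(f2 5c 5c 5c 5c 5c bf) = 7d
m3: inner = H(98 36 36 36 36 36 ad) = 53; tag = H(f2 5c 5c 5c 5c 5c 53) = 11 ← matches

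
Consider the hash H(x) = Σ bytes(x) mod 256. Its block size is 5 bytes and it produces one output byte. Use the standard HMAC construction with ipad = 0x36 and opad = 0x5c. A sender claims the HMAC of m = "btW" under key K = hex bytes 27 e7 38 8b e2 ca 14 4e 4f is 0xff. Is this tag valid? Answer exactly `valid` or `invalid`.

valid

Key hex bytes 27 e7 38 8b e2 ca 14 4e 4f is 9 bytes > B = 5, so hash it first: H(key) = 2e, then zero-pad to 5 bytes: K' = 2e 00 00 00 00.
K' ⊕ ipad = 18 36 36 36 36; K' ⊕ opad = 72 5c 5c 5c 5c.
Inner hash: sum = 24+54+54+54+54+98+116+87 = 541; mod 256 = 29 → 1d.
Outer hash (recomputed tag): sum = 114+92+92+92+92+29 = 511; mod 256 = 255 → ff.
Recomputed tag = ff; claimed = ff → match.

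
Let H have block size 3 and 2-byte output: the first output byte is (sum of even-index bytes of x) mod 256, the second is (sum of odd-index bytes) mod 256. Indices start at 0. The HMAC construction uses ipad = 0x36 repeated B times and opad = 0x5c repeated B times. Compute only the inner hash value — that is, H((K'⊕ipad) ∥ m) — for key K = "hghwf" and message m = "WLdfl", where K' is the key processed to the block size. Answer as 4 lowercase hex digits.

Key "hghwf" = 68 67 68 77 66 is 5 bytes > B = 3, so hash it first: H(key) = 36 de, then zero-pad to 3 bytes: K' = 36 de 00.
K' ⊕ ipad = 00 e8 36.
Inner input = 00 e8 36 ∥ 57 4c 64 66 6c.
Inner hash: even-index sum = 232 mod 256 = 232; odd-index sum = 527 mod 256 = 15 → e8 0f.

e80f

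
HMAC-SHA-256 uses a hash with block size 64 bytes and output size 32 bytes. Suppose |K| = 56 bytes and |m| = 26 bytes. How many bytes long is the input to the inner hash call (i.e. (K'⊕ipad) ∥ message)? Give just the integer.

90

Key is 56 ≤ 64 bytes, zero-padded: |K'| = 64.
Inner input = (K'⊕ipad) ∥ m → 64 + 26 = 90 bytes.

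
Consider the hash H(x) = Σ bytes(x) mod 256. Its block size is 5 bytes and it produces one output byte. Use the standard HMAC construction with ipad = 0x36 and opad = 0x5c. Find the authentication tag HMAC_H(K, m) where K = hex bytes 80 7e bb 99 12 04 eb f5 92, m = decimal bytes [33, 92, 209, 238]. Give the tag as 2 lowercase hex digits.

Key hex bytes 80 7e bb 99 12 04 eb f5 92 is 9 bytes > B = 5, so hash it first: H(key) = da, then zero-pad to 5 bytes: K' = da 00 00 00 00.
K' ⊕ ipad = ec 36 36 36 36.  K' ⊕ opad = 86 5c 5c 5c 5c.
Inner input = (K'⊕ipad) ∥ m = ec 36 36 36 36 ∥ 21 5c d1 ee.
Inner hash: sum = 236+54+54+54+54+33+92+209+238 = 1024; mod 256 = 0 → 00.
Outer input = (K'⊕opad) ∥ inner = 86 5c 5c 5c 5c ∥ 00.
Outer hash (tag): sum = 134+92+92+92+92+0 = 502; mod 256 = 246 → f6.

f6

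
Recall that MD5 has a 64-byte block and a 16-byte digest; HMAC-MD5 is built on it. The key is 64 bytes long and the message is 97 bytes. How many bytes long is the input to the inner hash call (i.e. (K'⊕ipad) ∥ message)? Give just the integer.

Key is 64 ≤ 64 bytes, zero-padded: |K'| = 64.
Inner input = (K'⊕ipad) ∥ m → 64 + 97 = 161 bytes.

161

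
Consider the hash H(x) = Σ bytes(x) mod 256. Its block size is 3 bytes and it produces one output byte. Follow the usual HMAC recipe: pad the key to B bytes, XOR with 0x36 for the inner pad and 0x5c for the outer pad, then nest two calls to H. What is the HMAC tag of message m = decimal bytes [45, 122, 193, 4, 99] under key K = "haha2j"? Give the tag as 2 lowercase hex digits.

Key "haha2j" = 68 61 68 61 32 6a is 6 bytes > B = 3, so hash it first: H(key) = 2e, then zero-pad to 3 bytes: K' = 2e 00 00.
K' ⊕ ipad = 18 36 36.  K' ⊕ opad = 72 5c 5c.
Inner input = (K'⊕ipad) ∥ m = 18 36 36 ∥ 2d 7a c1 04 63.
Inner hash: sum = 24+54+54+45+122+193+4+99 = 595; mod 256 = 83 → 53.
Outer input = (K'⊕opad) ∥ inner = 72 5c 5c ∥ 53.
Outer hash (tag): sum = 114+92+92+83 = 381; mod 256 = 125 → 7d.

7d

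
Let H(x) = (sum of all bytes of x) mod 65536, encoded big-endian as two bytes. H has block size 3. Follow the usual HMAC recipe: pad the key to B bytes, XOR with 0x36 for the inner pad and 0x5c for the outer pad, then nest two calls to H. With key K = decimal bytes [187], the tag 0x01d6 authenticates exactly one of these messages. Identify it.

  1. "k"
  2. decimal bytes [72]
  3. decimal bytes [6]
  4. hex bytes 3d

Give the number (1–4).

Key decimal bytes [187] = bb is 1 byte ≤ B = 3; zero-pad to 3 bytes: K' = bb 00 00.
K' ⊕ ipad = 8d 36 36; K' ⊕ opad = e7 5c 5c.
m1: inner = H(8d 36 36 6b) = 01 64; tag = H(e7 5c 5c 01 64) = 0204
m2: inner = H(8d 36 36 48) = 01 41; tag = H(e7 5c 5c 01 41) = 01e1
m3: inner = H(8d 36 36 06) = 00 ff; tag = H(e7 5c 5c 00 ff) = 029e
m4: inner = H(8d 36 36 3d) = 01 36; tag = H(e7 5c 5c 01 36) = 01d6 ← matches

4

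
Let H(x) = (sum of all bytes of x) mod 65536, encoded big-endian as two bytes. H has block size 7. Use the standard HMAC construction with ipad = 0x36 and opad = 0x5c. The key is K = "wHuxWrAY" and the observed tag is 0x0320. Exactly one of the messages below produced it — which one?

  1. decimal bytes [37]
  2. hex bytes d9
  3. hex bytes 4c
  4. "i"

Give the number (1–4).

Key "wHuxWrAY" = 77 48 75 78 57 72 41 59 is 8 bytes > B = 7, so hash it first: H(key) = 03 0f, then zero-pad to 7 bytes: K' = 03 0f 00 00 00 00 00.
K' ⊕ ipad = 35 39 36 36 36 36 36; K' ⊕ opad = 5f 53 5c 5c 5c 5c 5c.
m1: inner = H(35 39 36 36 36 36 36 25) = 01 a1; tag = H(5f 53 5c 5c 5c 5c 5c 01 a1) = 0320 ← matches
m2: inner = H(35 39 36 36 36 36 36 d9) = 02 55; tag = H(5f 53 5c 5c 5c 5c 5c 02 55) = 02d5
m3: inner = H(35 39 36 36 36 36 36 4c) = 01 c8; tag = H(5f 53 5c 5c 5c 5c 5c 01 c8) = 0347
m4: inner = H(35 39 36 36 36 36 36 69) = 01 e5; tag = H(5f 53 5c 5c 5c 5c 5c 01 e5) = 0364

1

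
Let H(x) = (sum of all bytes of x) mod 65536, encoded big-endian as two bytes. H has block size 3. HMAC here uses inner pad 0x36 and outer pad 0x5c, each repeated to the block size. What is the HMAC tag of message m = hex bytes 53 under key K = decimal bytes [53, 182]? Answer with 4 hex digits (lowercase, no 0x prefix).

Key decimal bytes [53, 182] = 35 b6 is 2 bytes ≤ B = 3; zero-pad to 3 bytes: K' = 35 b6 00.
K' ⊕ ipad = 03 80 36.  K' ⊕ opad = 69 ea 5c.
Inner input = (K'⊕ipad) ∥ m = 03 80 36 ∥ 53.
Inner hash: sum = 3+128+54+83 = 268 → 01 0c.
Outer input = (K'⊕opad) ∥ inner = 69 ea 5c ∥ 01 0c.
Outer hash (tag): sum = 105+234+92+1+12 = 444 → 01 bc.

01bc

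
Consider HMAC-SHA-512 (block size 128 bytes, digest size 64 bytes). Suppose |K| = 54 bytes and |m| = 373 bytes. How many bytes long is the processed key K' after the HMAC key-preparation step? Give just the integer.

Key is 54 ≤ 128 bytes, zero-padded: |K'| = 128.

128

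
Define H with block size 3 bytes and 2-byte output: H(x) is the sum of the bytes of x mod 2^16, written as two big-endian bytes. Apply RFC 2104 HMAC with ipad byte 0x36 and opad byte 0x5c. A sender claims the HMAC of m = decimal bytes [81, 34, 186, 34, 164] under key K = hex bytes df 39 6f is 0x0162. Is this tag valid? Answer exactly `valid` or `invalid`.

valid

Key hex bytes df 39 6f is exactly B = 3 bytes: K' = df 39 6f.
K' ⊕ ipad = e9 0f 59; K' ⊕ opad = 83 65 33.
Inner hash: sum = 233+15+89+81+34+186+34+164 = 836 → 03 44.
Outer hash (recomputed tag): sum = 131+101+51+3+68 = 354 → 01 62.
Recomputed tag = 0162; claimed = 0162 → match.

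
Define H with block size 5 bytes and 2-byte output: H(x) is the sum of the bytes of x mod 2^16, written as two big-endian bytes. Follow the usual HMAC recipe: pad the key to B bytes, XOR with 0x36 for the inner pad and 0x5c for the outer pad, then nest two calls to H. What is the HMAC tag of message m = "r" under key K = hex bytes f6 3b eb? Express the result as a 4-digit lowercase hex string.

030a

Key hex bytes f6 3b eb is 3 bytes ≤ B = 5; zero-pad to 5 bytes: K' = f6 3b eb 00 00.
K' ⊕ ipad = c0 0d dd 36 36.  K' ⊕ opad = aa 67 b7 5c 5c.
Inner input = (K'⊕ipad) ∥ m = c0 0d dd 36 36 ∥ 72.
Inner hash: sum = 192+13+221+54+54+114 = 648 → 02 88.
Outer input = (K'⊕opad) ∥ inner = aa 67 b7 5c 5c ∥ 02 88.
Outer hash (tag): sum = 170+103+183+92+92+2+136 = 778 → 03 0a.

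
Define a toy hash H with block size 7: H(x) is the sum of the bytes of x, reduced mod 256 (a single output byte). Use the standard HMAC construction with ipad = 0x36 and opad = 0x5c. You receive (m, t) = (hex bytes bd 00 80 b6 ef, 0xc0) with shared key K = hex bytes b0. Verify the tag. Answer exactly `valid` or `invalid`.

valid

Key hex bytes b0 is 1 byte ≤ B = 7; zero-pad to 7 bytes: K' = b0 00 00 00 00 00 00.
K' ⊕ ipad = 86 36 36 36 36 36 36; K' ⊕ opad = ec 5c 5c 5c 5c 5c 5c.
Inner hash: sum = 134+54+54+54+54+54+54+189+0+128+182+239 = 1196; mod 256 = 172 → ac.
Outer hash (recomputed tag): sum = 236+92+92+92+92+92+92+172 = 960; mod 256 = 192 → c0.
Recomputed tag = c0; claimed = c0 → match.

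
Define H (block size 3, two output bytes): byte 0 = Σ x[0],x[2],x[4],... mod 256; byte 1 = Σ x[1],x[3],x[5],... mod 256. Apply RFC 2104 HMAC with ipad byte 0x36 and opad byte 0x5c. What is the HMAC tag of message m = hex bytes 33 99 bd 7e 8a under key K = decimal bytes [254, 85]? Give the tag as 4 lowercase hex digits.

db1e

Key decimal bytes [254, 85] = fe 55 is 2 bytes ≤ B = 3; zero-pad to 3 bytes: K' = fe 55 00.
K' ⊕ ipad = c8 63 36.  K' ⊕ opad = a2 09 5c.
Inner input = (K'⊕ipad) ∥ m = c8 63 36 ∥ 33 99 bd 7e 8a.
Inner hash: even-index sum = 533 mod 256 = 21; odd-index sum = 477 mod 256 = 221 → 15 dd.
Outer input = (K'⊕opad) ∥ inner = a2 09 5c ∥ 15 dd.
Outer hash (tag): even-index sum = 475 mod 256 = 219; odd-index sum = 30 mod 256 = 30 → db 1e.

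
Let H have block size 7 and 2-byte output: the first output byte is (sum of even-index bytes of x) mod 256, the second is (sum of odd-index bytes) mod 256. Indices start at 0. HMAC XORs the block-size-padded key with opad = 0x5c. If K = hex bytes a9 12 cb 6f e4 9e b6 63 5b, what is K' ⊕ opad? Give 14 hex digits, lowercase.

35de5c5c5c5c5c

Key hex bytes a9 12 cb 6f e4 9e b6 63 5b is 9 bytes > B = 7, so hash it first: H(key) = 69 82, then zero-pad to 7 bytes: K' = 69 82 00 00 00 00 00.
XOR each byte with 0x5c: 69⊕5c=35, 82⊕5c=de, 00⊕5c=5c, 00⊕5c=5c, 00⊕5c=5c, 00⊕5c=5c, 00⊕5c=5c.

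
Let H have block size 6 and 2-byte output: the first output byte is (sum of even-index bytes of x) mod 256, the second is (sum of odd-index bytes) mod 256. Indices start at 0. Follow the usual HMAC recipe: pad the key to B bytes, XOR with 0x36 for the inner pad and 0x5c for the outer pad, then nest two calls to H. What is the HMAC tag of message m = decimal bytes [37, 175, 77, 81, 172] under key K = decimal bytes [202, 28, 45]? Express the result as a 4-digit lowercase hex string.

Key decimal bytes [202, 28, 45] = ca 1c 2d is 3 bytes ≤ B = 6; zero-pad to 6 bytes: K' = ca 1c 2d 00 00 00.
K' ⊕ ipad = fc 2a 1b 36 36 36.  K' ⊕ opad = 96 40 71 5c 5c 5c.
Inner input = (K'⊕ipad) ∥ m = fc 2a 1b 36 36 36 ∥ 25 af 4d 51 ac.
Inner hash: even-index sum = 619 mod 256 = 107; odd-index sum = 406 mod 256 = 150 → 6b 96.
Outer input = (K'⊕opad) ∥ inner = 96 40 71 5c 5c 5c ∥ 6b 96.
Outer hash (tag): even-index sum = 462 mod 256 = 206; odd-index sum = 398 mod 256 = 142 → ce 8e.

ce8e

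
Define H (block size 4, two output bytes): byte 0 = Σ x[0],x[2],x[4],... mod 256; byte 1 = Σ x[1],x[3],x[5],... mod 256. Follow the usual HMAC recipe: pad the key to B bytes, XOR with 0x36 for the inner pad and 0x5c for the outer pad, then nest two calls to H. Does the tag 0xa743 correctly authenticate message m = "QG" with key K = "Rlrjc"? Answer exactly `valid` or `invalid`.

invalid

Key "Rlrjc" = 52 6c 72 6a 63 is 5 bytes > B = 4, so hash it first: H(key) = 27 d6, then zero-pad to 4 bytes: K' = 27 d6 00 00.
K' ⊕ ipad = 11 e0 36 36; K' ⊕ opad = 7b 8a 5c 5c.
Inner hash: even-index sum = 152 mod 256 = 152; odd-index sum = 349 mod 256 = 93 → 98 5d.
Outer hash (recomputed tag): even-index sum = 367 mod 256 = 111; odd-index sum = 323 mod 256 = 67 → 6f 43.
Recomputed tag = 6f43; claimed = a743 → mismatch.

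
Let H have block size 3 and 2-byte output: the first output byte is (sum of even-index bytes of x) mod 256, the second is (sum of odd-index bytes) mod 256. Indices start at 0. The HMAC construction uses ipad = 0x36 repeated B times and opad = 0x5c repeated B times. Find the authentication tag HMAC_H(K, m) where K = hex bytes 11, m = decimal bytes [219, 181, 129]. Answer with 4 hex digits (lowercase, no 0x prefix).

Key hex bytes 11 is 1 byte ≤ B = 3; zero-pad to 3 bytes: K' = 11 00 00.
K' ⊕ ipad = 27 36 36.  K' ⊕ opad = 4d 5c 5c.
Inner input = (K'⊕ipad) ∥ m = 27 36 36 ∥ db b5 81.
Inner hash: even-index sum = 274 mod 256 = 18; odd-index sum = 402 mod 256 = 146 → 12 92.
Outer input = (K'⊕opad) ∥ inner = 4d 5c 5c ∥ 12 92.
Outer hash (tag): even-index sum = 315 mod 256 = 59; odd-index sum = 110 mod 256 = 110 → 3b 6e.

3b6e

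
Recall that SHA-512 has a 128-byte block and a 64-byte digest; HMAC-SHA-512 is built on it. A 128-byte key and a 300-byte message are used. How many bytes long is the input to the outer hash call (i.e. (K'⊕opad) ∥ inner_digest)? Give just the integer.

Key is 128 ≤ 128 bytes, zero-padded: |K'| = 128.
Outer input = (K'⊕opad) ∥ H(inner) → 128 + 64 = 192 bytes.

192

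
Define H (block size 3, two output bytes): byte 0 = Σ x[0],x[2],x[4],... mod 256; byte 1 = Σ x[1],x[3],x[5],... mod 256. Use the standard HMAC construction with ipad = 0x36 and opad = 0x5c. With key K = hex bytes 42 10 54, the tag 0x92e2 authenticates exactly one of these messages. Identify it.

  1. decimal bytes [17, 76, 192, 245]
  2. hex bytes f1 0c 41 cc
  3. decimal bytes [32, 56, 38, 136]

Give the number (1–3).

Key hex bytes 42 10 54 is exactly B = 3 bytes: K' = 42 10 54.
K' ⊕ ipad = 74 26 62; K' ⊕ opad = 1e 4c 08.
m1: inner = H(74 26 62 11 4c c0 f5) = 17 f7; tag = H(1e 4c 08 17 f7) = 1d63
m2: inner = H(74 26 62 f1 0c 41 cc) = ae 58; tag = H(1e 4c 08 ae 58) = 7efa
m3: inner = H(74 26 62 20 38 26 88) = 96 6c; tag = H(1e 4c 08 96 6c) = 92e2 ← matches

3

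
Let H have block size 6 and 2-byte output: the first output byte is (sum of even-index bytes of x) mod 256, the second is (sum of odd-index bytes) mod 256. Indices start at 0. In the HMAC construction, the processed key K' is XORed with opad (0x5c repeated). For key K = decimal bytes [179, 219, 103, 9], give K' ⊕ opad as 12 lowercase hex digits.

ef873b555c5c

Key decimal bytes [179, 219, 103, 9] = b3 db 67 09 is 4 bytes ≤ B = 6; zero-pad to 6 bytes: K' = b3 db 67 09 00 00.
XOR each byte with 0x5c: b3⊕5c=ef, db⊕5c=87, 67⊕5c=3b, 09⊕5c=55, 00⊕5c=5c, 00⊕5c=5c.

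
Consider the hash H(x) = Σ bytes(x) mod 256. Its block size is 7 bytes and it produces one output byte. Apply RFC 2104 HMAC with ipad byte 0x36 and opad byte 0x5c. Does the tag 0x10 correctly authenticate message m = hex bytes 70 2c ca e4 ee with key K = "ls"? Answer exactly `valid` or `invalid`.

valid

Key "ls" = 6c 73 is 2 bytes ≤ B = 7; zero-pad to 7 bytes: K' = 6c 73 00 00 00 00 00.
K' ⊕ ipad = 5a 45 36 36 36 36 36; K' ⊕ opad = 30 2f 5c 5c 5c 5c 5c.
Inner hash: sum = 90+69+54+54+54+54+54+112+44+202+228+238 = 1253; mod 256 = 229 → e5.
Outer hash (recomputed tag): sum = 48+47+92+92+92+92+92+229 = 784; mod 256 = 16 → 10.
Recomputed tag = 10; claimed = 10 → match.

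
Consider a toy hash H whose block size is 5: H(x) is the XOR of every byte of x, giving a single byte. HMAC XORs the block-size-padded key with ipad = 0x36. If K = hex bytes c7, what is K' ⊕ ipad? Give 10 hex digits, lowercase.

Key hex bytes c7 is 1 byte ≤ B = 5; zero-pad to 5 bytes: K' = c7 00 00 00 00.
XOR each byte with 0x36: c7⊕36=f1, 00⊕36=36, 00⊕36=36, 00⊕36=36, 00⊕36=36.

f136363636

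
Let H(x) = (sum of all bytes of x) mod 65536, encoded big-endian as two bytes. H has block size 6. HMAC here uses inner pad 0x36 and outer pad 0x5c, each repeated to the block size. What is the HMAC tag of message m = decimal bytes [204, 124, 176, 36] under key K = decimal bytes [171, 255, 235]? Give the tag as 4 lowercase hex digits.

Key decimal bytes [171, 255, 235] = ab ff eb is 3 bytes ≤ B = 6; zero-pad to 6 bytes: K' = ab ff eb 00 00 00.
K' ⊕ ipad = 9d c9 dd 36 36 36.  K' ⊕ opad = f7 a3 b7 5c 5c 5c.
Inner input = (K'⊕ipad) ∥ m = 9d c9 dd 36 36 36 ∥ cc 7c b0 24.
Inner hash: sum = 157+201+221+54+54+54+204+124+176+36 = 1281 → 05 01.
Outer input = (K'⊕opad) ∥ inner = f7 a3 b7 5c 5c 5c ∥ 05 01.
Outer hash (tag): sum = 247+163+183+92+92+92+5+1 = 875 → 03 6b.

036b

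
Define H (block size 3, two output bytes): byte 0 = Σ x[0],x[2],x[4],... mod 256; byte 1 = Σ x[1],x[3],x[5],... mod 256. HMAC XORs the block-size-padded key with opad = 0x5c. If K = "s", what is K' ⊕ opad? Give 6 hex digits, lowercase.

2f5c5c

Key "s" = 73 is 1 byte ≤ B = 3; zero-pad to 3 bytes: K' = 73 00 00.
XOR each byte with 0x5c: 73⊕5c=2f, 00⊕5c=5c, 00⊕5c=5c.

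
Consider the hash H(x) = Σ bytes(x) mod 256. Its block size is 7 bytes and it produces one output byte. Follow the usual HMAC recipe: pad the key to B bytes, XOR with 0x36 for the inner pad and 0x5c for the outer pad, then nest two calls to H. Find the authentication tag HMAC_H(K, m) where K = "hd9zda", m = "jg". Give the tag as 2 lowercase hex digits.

83

Key "hd9zda" = 68 64 39 7a 64 61 is 6 bytes ≤ B = 7; zero-pad to 7 bytes: K' = 68 64 39 7a 64 61 00.
K' ⊕ ipad = 5e 52 0f 4c 52 57 36.  K' ⊕ opad = 34 38 65 26 38 3d 5c.
Inner input = (K'⊕ipad) ∥ m = 5e 52 0f 4c 52 57 36 ∥ 6a 67.
Inner hash: sum = 94+82+15+76+82+87+54+106+103 = 699; mod 256 = 187 → bb.
Outer input = (K'⊕opad) ∥ inner = 34 38 65 26 38 3d 5c ∥ bb.
Outer hash (tag): sum = 52+56+101+38+56+61+92+187 = 643; mod 256 = 131 → 83.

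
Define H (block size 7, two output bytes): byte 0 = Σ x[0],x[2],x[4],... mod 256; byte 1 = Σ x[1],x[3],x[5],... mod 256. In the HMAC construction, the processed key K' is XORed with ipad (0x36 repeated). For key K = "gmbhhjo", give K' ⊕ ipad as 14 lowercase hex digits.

Key "gmbhhjo" = 67 6d 62 68 68 6a 6f is exactly B = 7 bytes: K' = 67 6d 62 68 68 6a 6f.
XOR each byte with 0x36: 67⊕36=51, 6d⊕36=5b, 62⊕36=54, 68⊕36=5e, 68⊕36=5e, 6a⊕36=5c, 6f⊕36=59.

515b545e5e5c59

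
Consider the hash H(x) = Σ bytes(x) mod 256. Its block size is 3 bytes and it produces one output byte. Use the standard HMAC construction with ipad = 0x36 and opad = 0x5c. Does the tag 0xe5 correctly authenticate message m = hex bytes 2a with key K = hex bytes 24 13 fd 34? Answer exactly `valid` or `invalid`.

invalid

Key hex bytes 24 13 fd 34 is 4 bytes > B = 3, so hash it first: H(key) = 68, then zero-pad to 3 bytes: K' = 68 00 00.
K' ⊕ ipad = 5e 36 36; K' ⊕ opad = 34 5c 5c.
Inner hash: sum = 94+54+54+42 = 244 → f4.
Outer hash (recomputed tag): sum = 52+92+92+244 = 480; mod 256 = 224 → e0.
Recomputed tag = e0; claimed = e5 → mismatch.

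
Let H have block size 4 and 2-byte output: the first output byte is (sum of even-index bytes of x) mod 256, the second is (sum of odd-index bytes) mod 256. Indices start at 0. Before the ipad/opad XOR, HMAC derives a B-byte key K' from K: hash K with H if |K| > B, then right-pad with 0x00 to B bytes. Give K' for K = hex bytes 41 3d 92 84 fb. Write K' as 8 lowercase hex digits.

|K| = 5 > B = 4, so first hash the key.
H(K): even-index sum = 462 mod 256 = 206; odd-index sum = 193 mod 256 = 193 → ce c1.
Zero-pad H(K) = ce c1 to 4 bytes: K' = ce c1 00 00.

cec10000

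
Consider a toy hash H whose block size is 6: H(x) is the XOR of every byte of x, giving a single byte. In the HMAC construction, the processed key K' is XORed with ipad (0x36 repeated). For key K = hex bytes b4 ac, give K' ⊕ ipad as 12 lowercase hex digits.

829a36363636

Key hex bytes b4 ac is 2 bytes ≤ B = 6; zero-pad to 6 bytes: K' = b4 ac 00 00 00 00.
XOR each byte with 0x36: b4⊕36=82, ac⊕36=9a, 00⊕36=36, 00⊕36=36, 00⊕36=36, 00⊕36=36.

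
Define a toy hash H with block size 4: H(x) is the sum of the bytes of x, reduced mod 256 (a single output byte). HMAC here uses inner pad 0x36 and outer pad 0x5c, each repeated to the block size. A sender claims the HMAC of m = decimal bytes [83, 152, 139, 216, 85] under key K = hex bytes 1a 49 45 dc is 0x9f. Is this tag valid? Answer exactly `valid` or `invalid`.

valid

Key hex bytes 1a 49 45 dc is exactly B = 4 bytes: K' = 1a 49 45 dc.
K' ⊕ ipad = 2c 7f 73 ea; K' ⊕ opad = 46 15 19 80.
Inner hash: sum = 44+127+115+234+83+152+139+216+85 = 1195; mod 256 = 171 → ab.
Outer hash (recomputed tag): sum = 70+21+25+128+171 = 415; mod 256 = 159 → 9f.
Recomputed tag = 9f; claimed = 9f → match.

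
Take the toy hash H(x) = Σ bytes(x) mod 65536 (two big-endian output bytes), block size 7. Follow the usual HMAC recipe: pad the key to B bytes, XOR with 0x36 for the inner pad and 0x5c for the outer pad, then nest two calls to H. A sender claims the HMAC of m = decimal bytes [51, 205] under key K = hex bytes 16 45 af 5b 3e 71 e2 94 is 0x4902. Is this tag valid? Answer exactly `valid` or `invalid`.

Key hex bytes 16 45 af 5b 3e 71 e2 94 is 8 bytes > B = 7, so hash it first: H(key) = 03 8a, then zero-pad to 7 bytes: K' = 03 8a 00 00 00 00 00.
K' ⊕ ipad = 35 bc 36 36 36 36 36; K' ⊕ opad = 5f d6 5c 5c 5c 5c 5c.
Inner hash: sum = 53+188+54+54+54+54+54+51+205 = 767 → 02 ff.
Outer hash (recomputed tag): sum = 95+214+92+92+92+92+92+2+255 = 1026 → 04 02.
Recomputed tag = 0402; claimed = 4902 → mismatch.

invalid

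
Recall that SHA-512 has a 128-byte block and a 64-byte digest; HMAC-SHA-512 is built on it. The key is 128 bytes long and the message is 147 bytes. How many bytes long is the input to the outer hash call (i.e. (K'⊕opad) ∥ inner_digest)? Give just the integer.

192

Key is 128 ≤ 128 bytes, zero-padded: |K'| = 128.
Outer input = (K'⊕opad) ∥ H(inner) → 128 + 64 = 192 bytes.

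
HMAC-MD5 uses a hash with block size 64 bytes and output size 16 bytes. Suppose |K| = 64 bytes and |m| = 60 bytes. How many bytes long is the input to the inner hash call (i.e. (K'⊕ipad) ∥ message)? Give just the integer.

124

Key is 64 ≤ 64 bytes, zero-padded: |K'| = 64.
Inner input = (K'⊕ipad) ∥ m → 64 + 60 = 124 bytes.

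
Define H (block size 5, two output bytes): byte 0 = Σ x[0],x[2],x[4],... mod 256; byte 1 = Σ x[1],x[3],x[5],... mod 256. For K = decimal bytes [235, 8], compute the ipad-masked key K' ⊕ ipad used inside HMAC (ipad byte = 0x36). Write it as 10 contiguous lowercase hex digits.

dd3e363636

Key decimal bytes [235, 8] = eb 08 is 2 bytes ≤ B = 5; zero-pad to 5 bytes: K' = eb 08 00 00 00.
XOR each byte with 0x36: eb⊕36=dd, 08⊕36=3e, 00⊕36=36, 00⊕36=36, 00⊕36=36.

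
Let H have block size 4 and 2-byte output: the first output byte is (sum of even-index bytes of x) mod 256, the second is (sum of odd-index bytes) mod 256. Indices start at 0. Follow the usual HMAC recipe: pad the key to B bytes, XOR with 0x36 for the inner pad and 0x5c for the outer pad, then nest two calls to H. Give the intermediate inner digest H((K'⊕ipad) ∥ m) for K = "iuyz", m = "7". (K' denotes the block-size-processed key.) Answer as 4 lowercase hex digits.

e58f

Key "iuyz" = 69 75 79 7a is exactly B = 4 bytes: K' = 69 75 79 7a.
K' ⊕ ipad = 5f 43 4f 4c.
Inner input = 5f 43 4f 4c ∥ 37.
Inner hash: even-index sum = 229 mod 256 = 229; odd-index sum = 143 mod 256 = 143 → e5 8f.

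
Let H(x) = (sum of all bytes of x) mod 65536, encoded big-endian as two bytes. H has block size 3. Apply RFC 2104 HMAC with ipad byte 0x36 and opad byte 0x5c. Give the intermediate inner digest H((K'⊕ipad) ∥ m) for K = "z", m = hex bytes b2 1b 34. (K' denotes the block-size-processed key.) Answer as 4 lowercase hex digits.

Key "z" = 7a is 1 byte ≤ B = 3; zero-pad to 3 bytes: K' = 7a 00 00.
K' ⊕ ipad = 4c 36 36.
Inner input = 4c 36 36 ∥ b2 1b 34.
Inner hash: sum = 76+54+54+178+27+52 = 441 → 01 b9.

01b9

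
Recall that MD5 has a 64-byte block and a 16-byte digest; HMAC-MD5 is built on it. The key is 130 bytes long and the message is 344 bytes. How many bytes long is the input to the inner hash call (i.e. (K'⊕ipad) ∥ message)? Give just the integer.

Key is 130 > 64 bytes, so it is hashed to 16 bytes then zero-padded to 64: |K'| = 64.
Inner input = (K'⊕ipad) ∥ m → 64 + 344 = 408 bytes.

408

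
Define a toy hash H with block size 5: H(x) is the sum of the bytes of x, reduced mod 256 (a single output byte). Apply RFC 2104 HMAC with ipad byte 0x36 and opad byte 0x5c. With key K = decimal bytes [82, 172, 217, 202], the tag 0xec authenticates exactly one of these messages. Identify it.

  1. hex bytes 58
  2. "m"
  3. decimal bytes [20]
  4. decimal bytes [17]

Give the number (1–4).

1

Key decimal bytes [82, 172, 217, 202] = 52 ac d9 ca is 4 bytes ≤ B = 5; zero-pad to 5 bytes: K' = 52 ac d9 ca 00.
K' ⊕ ipad = 64 9a ef fc 36; K' ⊕ opad = 0e f0 85 96 5c.
m1: inner = H(64 9a ef fc 36 58) = 77; tag = H(0e f0 85 96 5c 77) = ec ← matches
m2: inner = H(64 9a ef fc 36 6d) = 8c; tag = H(0e f0 85 96 5c 8c) = 01
m3: inner = H(64 9a ef fc 36 14) = 33; tag = H(0e f0 85 96 5c 33) = a8
m4: inner = H(64 9a ef fc 36 11) = 30; tag = H(0e f0 85 96 5c 30) = a5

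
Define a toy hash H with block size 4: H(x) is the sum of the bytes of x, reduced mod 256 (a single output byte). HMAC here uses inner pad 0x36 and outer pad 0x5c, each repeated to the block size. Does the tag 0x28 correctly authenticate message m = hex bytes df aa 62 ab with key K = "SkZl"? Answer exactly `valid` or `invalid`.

Key "SkZl" = 53 6b 5a 6c is exactly B = 4 bytes: K' = 53 6b 5a 6c.
K' ⊕ ipad = 65 5d 6c 5a; K' ⊕ opad = 0f 37 06 30.
Inner hash: sum = 101+93+108+90+223+170+98+171 = 1054; mod 256 = 30 → 1e.
Outer hash (recomputed tag): sum = 15+55+6+48+30 = 154 → 9a.
Recomputed tag = 9a; claimed = 28 → mismatch.

invalid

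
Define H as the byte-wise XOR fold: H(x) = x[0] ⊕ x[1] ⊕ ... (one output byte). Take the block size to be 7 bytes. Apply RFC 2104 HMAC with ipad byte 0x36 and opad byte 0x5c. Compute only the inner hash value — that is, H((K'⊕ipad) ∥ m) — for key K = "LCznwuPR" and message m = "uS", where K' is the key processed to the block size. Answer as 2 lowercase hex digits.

Key "LCznwuPR" = 4c 43 7a 6e 77 75 50 52 is 8 bytes > B = 7, so hash it first: H(key) = 1b, then zero-pad to 7 bytes: K' = 1b 00 00 00 00 00 00.
K' ⊕ ipad = 2d 36 36 36 36 36 36.
Inner input = 2d 36 36 36 36 36 36 ∥ 75 53.
Inner hash: XOR 2d⊕36⊕36⊕36⊕36⊕36⊕36⊕75⊕53 = 0b.

0b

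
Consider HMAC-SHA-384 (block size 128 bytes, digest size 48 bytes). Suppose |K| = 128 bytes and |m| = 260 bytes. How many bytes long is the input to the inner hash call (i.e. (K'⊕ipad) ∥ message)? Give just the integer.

388

Key is 128 ≤ 128 bytes, zero-padded: |K'| = 128.
Inner input = (K'⊕ipad) ∥ m → 128 + 260 = 388 bytes.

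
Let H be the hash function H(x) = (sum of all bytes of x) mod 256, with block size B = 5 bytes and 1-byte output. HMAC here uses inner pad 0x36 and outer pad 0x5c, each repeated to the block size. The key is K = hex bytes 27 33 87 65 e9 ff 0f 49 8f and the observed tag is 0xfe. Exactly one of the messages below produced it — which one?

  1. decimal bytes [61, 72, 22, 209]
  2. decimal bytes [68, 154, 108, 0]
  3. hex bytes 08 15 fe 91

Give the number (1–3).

Key hex bytes 27 33 87 65 e9 ff 0f 49 8f is 9 bytes > B = 5, so hash it first: H(key) = 15, then zero-pad to 5 bytes: K' = 15 00 00 00 00.
K' ⊕ ipad = 23 36 36 36 36; K' ⊕ opad = 49 5c 5c 5c 5c.
m1: inner = H(23 36 36 36 36 3d 48 16 d1) = 67; tag = H(49 5c 5c 5c 5c 67) = 20
m2: inner = H(23 36 36 36 36 44 9a 6c 00) = 45; tag = H(49 5c 5c 5c 5c 45) = fe ← matches
m3: inner = H(23 36 36 36 36 08 15 fe 91) = a7; tag = H(49 5c 5c 5c 5c a7) = 60

2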